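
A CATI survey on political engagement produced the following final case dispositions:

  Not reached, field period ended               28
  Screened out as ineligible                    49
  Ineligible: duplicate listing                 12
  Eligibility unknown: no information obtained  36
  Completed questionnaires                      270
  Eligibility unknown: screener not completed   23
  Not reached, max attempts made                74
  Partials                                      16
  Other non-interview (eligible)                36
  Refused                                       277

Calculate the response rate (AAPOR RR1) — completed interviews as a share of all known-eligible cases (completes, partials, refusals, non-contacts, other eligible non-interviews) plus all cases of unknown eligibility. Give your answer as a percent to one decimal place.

35.5%

No answer / not reached = 28 + 74 = 102
Undetermined eligibility = 23 + 36 = 59
Out of scope = 49 + 12 = 61
Num: 270
Base: 270 + 16 + 277 + 102 + 36 + 59 = 760
RR1 = 270 / 760 = 0.3553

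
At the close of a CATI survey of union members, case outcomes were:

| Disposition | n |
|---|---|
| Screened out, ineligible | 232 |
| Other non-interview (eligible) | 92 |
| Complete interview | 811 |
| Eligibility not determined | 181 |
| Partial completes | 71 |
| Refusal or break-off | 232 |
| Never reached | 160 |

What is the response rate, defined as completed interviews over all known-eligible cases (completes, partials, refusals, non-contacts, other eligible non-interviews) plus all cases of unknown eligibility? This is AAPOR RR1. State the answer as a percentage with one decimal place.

52.4%

Top: 811
Denominator: 811 + 71 + 232 + 160 + 92 + 181 = 1547
RR1 = 811 / 1547 = 0.5242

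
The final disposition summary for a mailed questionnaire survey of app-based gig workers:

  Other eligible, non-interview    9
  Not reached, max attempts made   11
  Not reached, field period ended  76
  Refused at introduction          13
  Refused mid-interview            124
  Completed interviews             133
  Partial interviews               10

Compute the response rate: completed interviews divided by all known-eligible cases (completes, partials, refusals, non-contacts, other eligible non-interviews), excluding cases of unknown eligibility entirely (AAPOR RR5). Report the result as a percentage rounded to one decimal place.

Refused = 13 + 124 = 137
Never reached = 76 + 11 = 87
Num → 133
Base → 133 + 10 + 137 + 87 + 9 = 376
RR5 = 133 / 376 = 0.3537

35.4%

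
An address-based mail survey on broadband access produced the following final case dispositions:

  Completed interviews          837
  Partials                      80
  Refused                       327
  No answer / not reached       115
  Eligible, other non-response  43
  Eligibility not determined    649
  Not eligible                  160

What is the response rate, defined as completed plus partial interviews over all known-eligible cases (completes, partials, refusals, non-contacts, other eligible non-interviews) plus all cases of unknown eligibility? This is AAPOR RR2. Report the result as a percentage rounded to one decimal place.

Num: 837 + 80 = 917
Base: 837 + 80 + 327 + 115 + 43 + 649 = 2051
RR2 = 917 / 2051 = 0.4471

44.7%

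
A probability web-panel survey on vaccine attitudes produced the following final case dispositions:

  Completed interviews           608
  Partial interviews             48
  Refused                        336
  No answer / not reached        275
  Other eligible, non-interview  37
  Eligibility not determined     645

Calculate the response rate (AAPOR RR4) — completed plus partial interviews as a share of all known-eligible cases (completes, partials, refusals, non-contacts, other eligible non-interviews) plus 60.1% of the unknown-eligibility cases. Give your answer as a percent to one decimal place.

Top → 608 + 48 = 656
Known eligible → 608 + 48 + 336 + 275 + 37 = 1304
Eligible share of unknowns → 0.6010 × 645 = 387.64
Denominator → 1304 + 387.64 = 1691.64
RR4 = 656 / 1691.64 = 0.3878

38.8%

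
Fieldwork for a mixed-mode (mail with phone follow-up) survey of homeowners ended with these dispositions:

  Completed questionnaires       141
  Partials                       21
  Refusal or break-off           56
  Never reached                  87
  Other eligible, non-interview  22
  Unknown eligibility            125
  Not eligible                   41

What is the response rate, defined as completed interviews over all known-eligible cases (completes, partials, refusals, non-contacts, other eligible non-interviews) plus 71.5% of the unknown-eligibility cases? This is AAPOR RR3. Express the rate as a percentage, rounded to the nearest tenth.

33.9%

Top: 141
Determined eligible: 141 + 21 + 56 + 87 + 22 = 327
Eligible share of unknowns: 0.7150 × 125 = 89.38
Denominator: 327 + 89.38 = 416.38
RR3 = 141 / 416.38 = 0.3386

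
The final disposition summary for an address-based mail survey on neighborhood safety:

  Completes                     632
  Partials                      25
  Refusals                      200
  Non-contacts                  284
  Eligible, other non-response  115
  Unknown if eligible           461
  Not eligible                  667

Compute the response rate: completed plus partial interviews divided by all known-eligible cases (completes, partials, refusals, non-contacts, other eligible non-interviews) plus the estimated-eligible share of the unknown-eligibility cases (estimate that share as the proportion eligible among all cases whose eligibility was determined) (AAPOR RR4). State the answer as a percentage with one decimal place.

Numerator = 632 + 25 = 657
Known eligible = 632 + 25 + 200 + 284 + 115 = 1256
e = 1256 / (1256 + 667) = 1256 / 1923 = 0.6531
e × U = 0.6531 × 461 = 301.08
Base = 1256 + 301.08 = 1557.08
RR4 = 657 / 1557.08 = 0.4219

42.2%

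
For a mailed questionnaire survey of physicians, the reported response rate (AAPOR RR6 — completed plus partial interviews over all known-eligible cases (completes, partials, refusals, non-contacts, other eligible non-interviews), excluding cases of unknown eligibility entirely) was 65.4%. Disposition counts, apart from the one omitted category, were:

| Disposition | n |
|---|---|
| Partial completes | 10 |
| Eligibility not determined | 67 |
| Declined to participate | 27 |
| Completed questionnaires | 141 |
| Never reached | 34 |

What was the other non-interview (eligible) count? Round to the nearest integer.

Top → 141 + 10 = 151
RR6 = 151 / D = 0.654
D = 151 / 0.654 = 230.9
Other denominator terms total 212
other non-interview (eligible) = 230.9 − 212 ≈ 19

19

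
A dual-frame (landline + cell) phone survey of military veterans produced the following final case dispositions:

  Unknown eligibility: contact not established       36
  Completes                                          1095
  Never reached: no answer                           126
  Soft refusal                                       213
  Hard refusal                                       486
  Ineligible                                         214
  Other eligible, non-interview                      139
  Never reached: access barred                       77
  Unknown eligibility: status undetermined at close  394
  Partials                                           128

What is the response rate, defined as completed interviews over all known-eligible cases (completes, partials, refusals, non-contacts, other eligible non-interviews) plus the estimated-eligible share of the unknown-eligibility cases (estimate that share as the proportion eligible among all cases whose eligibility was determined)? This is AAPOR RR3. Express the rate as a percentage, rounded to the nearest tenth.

41.2%

Refusals = 486 + 213 = 699
Never reached = 126 + 77 = 203
Undetermined eligibility = 36 + 394 = 430
Num: 1095
Eligible (known): 1095 + 128 + 699 + 203 + 139 = 2264
e = 2264 / (2264 + 214) = 2264 / 2478 = 0.9136
Eligible share of unknowns: 0.9136 × 430 = 392.85
Denom: 2264 + 392.85 = 2656.85
RR3 = 1095 / 2656.85 = 0.4121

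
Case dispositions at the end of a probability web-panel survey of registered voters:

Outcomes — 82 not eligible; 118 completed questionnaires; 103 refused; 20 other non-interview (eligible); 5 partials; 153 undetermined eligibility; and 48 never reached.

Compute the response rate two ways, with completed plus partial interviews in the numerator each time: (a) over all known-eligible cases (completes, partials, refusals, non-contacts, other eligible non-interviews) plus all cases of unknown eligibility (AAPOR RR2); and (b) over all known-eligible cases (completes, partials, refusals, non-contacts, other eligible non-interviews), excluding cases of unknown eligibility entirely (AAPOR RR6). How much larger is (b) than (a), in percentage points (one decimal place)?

Numerator = 118 + 5 = 123
Denom = 118 + 5 + 103 + 48 + 20 + 153 = 447
RR2 = 123 / 447 = 0.2752
Denom = 118 + 5 + 103 + 48 + 20 = 294
RR6 = 123 / 294 = 0.4184
Difference = 41.84 − 27.52 = 14.32 percentage points

14.3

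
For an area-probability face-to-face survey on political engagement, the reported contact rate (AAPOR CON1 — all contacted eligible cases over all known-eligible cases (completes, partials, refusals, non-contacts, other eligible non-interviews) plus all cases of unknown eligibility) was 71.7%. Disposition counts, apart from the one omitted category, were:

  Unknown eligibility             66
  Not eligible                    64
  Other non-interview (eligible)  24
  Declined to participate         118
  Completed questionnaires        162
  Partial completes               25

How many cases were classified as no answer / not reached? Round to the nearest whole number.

Top → 162 + 25 + 118 + 24 = 329
CON1 = 329 / D = 0.717
D = 329 / 0.717 = 458.9
Rest of base = 395
no answer / not reached = 458.9 − 395 ≈ 64

64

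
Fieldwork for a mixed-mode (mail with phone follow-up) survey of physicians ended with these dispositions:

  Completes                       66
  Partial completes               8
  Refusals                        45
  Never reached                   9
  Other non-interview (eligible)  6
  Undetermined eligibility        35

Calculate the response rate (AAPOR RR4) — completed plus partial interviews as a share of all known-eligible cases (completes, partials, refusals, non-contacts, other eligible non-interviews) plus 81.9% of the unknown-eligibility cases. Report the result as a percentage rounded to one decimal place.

Num = 66 + 8 = 74
Known eligible = 66 + 8 + 45 + 9 + 6 = 134
e × U = 0.8190 × 35 = 28.66
Denom = 134 + 28.66 = 162.66
RR4 = 74 / 162.66 = 0.4549

45.5%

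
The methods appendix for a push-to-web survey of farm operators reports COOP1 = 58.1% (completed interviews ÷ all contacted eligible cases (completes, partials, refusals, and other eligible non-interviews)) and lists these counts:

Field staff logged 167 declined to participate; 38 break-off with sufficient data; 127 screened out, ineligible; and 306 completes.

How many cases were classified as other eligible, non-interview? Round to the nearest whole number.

16

COOP1 = 306 / D = 0.581
D = 306 / 0.581 = 526.7
Other denominator terms total 511
other eligible, non-interview = 526.7 − 511 ≈ 16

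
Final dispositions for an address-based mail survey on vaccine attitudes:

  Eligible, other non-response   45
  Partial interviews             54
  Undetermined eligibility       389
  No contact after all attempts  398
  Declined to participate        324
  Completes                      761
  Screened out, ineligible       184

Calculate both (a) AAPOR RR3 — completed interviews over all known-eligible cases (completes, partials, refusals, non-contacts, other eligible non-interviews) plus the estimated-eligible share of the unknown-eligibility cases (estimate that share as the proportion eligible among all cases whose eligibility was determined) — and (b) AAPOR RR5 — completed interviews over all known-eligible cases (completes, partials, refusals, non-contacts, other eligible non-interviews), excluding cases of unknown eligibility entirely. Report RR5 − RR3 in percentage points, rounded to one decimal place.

8.7

Numerator: 761
Known eligible: 761 + 54 + 324 + 398 + 45 = 1582
e = 1582 / (1582 + 184) = 1582 / 1766 = 0.8958
Eligible share of unknowns: 0.8958 × 389 = 348.47
Base: 1582 + 348.47 = 1930.47
RR3 = 761 / 1930.47 = 0.3942
Base: 761 + 54 + 324 + 398 + 45 = 1582
RR5 = 761 / 1582 = 0.4810
Difference = 48.10 − 39.42 = 8.68 percentage points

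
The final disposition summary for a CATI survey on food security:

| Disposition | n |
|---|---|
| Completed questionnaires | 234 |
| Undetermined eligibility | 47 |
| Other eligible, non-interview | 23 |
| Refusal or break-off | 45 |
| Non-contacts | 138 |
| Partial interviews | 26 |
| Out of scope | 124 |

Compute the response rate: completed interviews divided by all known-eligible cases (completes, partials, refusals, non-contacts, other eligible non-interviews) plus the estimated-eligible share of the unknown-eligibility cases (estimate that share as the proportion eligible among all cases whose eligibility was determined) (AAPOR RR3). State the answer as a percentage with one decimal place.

46.5%

Num = 234
Eligible (known) = 234 + 26 + 45 + 138 + 23 = 466
e = 466 / (466 + 124) = 466 / 590 = 0.7898
e × U = 0.7898 × 47 = 37.12
Base = 466 + 37.12 = 503.12
RR3 = 234 / 503.12 = 0.4651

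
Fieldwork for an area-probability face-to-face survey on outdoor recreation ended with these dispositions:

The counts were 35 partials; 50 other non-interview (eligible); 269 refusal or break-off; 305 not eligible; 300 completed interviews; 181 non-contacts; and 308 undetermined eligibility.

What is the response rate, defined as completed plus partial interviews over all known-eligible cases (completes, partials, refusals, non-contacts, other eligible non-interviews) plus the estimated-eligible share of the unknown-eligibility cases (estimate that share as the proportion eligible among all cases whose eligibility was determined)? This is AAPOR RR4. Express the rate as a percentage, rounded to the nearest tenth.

31.6%

Numerator = 300 + 35 = 335
Determined eligible = 300 + 35 + 269 + 181 + 50 = 835
e = 835 / (835 + 305) = 835 / 1140 = 0.7325
Estimated eligible among unknowns = 0.7325 × 308 = 225.61
Denominator = 835 + 225.61 = 1060.61
RR4 = 335 / 1060.61 = 0.3159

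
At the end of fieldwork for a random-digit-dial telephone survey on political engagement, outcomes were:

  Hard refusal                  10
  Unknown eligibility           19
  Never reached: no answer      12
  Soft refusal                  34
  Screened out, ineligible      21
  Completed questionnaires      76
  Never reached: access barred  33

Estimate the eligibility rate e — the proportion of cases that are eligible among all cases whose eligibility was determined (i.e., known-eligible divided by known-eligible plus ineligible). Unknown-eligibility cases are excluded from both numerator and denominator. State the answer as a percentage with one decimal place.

Refusals = 10 + 34 = 44
Non-contacts = 12 + 33 = 45
Known eligible = 76 + 44 + 45 = 165
e = 165 / (165 + 21) = 165 / 186 = 0.8871

88.7%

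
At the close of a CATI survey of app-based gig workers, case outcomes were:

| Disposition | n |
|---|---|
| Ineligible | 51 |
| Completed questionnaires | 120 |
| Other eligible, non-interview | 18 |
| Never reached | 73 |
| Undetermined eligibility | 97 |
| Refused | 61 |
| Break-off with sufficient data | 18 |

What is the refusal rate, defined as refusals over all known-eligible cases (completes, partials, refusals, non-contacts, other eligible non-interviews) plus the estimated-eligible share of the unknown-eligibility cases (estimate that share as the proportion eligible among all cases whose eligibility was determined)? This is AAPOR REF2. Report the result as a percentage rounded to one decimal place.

Top: 61
Eligible (known): 120 + 18 + 61 + 73 + 18 = 290
e = 290 / (290 + 51) = 290 / 341 = 0.8504
Estimated eligible among unknowns: 0.8504 × 97 = 82.49
Denominator: 290 + 82.49 = 372.49
REF2 = 61 / 372.49 = 0.1638

16.4%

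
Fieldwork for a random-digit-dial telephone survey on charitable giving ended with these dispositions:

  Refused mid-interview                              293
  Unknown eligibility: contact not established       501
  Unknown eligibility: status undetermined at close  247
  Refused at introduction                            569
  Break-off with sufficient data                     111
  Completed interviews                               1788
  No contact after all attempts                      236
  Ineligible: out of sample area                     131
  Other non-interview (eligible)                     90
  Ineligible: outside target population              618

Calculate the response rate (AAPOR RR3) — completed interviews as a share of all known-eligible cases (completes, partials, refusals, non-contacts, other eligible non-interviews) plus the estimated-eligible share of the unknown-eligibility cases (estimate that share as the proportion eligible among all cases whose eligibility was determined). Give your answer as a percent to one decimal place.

48.5%

Refusals = 569 + 293 = 862
Unknown eligibility = 501 + 247 = 748
Out of scope = 618 + 131 = 749
Numerator = 1788
Determined eligible = 1788 + 111 + 862 + 236 + 90 = 3087
e = 3087 / (3087 + 749) = 3087 / 3836 = 0.8047
e × U = 0.8047 × 748 = 601.92
Base = 3087 + 601.92 = 3688.92
RR3 = 1788 / 3688.92 = 0.4847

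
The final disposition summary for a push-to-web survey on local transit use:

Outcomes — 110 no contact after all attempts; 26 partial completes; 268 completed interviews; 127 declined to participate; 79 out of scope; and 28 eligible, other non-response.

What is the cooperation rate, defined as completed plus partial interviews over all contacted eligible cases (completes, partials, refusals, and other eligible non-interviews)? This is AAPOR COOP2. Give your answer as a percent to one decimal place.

Numerator: 268 + 26 = 294
Denominator: 268 + 26 + 127 + 28 = 449
COOP2 = 294 / 449 = 0.6548

65.5%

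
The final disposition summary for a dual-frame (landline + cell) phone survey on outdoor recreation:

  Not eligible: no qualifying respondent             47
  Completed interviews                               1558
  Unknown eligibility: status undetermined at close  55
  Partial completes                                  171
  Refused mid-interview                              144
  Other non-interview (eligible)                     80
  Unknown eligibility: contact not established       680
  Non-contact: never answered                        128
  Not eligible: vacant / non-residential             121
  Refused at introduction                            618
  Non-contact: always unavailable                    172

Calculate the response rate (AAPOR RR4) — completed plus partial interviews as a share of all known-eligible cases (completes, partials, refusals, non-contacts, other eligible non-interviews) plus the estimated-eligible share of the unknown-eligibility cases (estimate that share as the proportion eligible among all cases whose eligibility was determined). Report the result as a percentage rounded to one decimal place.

Declined to participate = 618 + 144 = 762
Non-contacts = 128 + 172 = 300
Unknown eligibility = 680 + 55 = 735
Not eligible = 47 + 121 = 168
Num = 1558 + 171 = 1729
Determined eligible = 1558 + 171 + 762 + 300 + 80 = 2871
e = 2871 / (2871 + 168) = 2871 / 3039 = 0.9447
e × U = 0.9447 × 735 = 694.35
Denom = 2871 + 694.35 = 3565.35
RR4 = 1729 / 3565.35 = 0.4849

48.5%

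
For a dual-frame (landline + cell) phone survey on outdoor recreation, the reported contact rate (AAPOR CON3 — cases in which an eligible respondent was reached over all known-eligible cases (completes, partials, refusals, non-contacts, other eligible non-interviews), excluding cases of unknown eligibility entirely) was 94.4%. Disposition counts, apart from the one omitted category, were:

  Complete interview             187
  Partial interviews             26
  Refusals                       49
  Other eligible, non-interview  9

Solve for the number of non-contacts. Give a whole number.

Numerator: 187 + 26 + 49 + 9 = 271
CON3 = 271 / D = 0.944
D = 271 / 0.944 = 287.1
Remaining denominator categories sum to 271
non-contacts = 287.1 − 271 ≈ 16

16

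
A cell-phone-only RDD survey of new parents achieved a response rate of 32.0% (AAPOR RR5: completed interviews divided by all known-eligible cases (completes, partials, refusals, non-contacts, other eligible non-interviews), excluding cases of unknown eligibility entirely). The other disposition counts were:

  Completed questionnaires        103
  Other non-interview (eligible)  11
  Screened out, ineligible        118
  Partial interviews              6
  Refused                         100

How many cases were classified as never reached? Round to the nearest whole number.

RR5 = 103 / D = 0.320
D = 103 / 0.320 = 321.9
Remaining denominator categories sum to 220
never reached = 321.9 − 220 ≈ 102

102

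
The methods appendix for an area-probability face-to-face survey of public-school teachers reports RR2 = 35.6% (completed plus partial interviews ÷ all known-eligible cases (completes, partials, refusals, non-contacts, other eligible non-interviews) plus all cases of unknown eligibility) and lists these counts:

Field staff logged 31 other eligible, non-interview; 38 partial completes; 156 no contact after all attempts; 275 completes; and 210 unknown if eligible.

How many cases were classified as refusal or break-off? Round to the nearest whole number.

169

Num → 275 + 38 = 313
RR2 = 313 / D = 0.356
D = 313 / 0.356 = 879.2
Remaining denominator categories sum to 710
refusal or break-off = 879.2 − 710 ≈ 169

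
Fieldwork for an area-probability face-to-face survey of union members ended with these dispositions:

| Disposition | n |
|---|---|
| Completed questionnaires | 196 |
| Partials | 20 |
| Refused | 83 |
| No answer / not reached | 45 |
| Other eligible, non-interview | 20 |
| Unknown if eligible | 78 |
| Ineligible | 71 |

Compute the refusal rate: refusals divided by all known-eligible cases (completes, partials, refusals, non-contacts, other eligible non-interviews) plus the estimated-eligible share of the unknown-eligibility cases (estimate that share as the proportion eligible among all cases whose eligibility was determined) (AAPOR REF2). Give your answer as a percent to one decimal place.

19.3%

Num = 83
Eligible (known) = 196 + 20 + 83 + 45 + 20 = 364
e = 364 / (364 + 71) = 364 / 435 = 0.8368
Eligible share of unknowns = 0.8368 × 78 = 65.27
Denominator = 364 + 65.27 = 429.27
REF2 = 83 / 429.27 = 0.1934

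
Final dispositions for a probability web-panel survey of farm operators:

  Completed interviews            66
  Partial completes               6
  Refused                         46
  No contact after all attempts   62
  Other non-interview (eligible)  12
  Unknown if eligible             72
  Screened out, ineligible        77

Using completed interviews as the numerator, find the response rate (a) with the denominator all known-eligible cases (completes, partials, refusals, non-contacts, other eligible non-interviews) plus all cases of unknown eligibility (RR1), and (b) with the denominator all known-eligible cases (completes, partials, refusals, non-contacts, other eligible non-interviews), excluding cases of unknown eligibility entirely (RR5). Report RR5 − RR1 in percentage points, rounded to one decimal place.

Numerator = 66
Denominator = 66 + 6 + 46 + 62 + 12 + 72 = 264
RR1 = 66 / 264 = 0.2500
Denominator = 66 + 6 + 46 + 62 + 12 = 192
RR5 = 66 / 192 = 0.3438
Difference = 34.38 − 25.00 = 9.38 percentage points

9.4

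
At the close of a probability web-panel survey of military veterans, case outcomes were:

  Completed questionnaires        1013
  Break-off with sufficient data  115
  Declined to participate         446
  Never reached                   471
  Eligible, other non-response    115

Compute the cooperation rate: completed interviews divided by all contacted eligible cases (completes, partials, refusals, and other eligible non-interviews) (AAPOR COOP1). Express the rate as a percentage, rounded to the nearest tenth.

60.0%

Numerator = 1013
Denom = 1013 + 115 + 446 + 115 = 1689
COOP1 = 1013 / 1689 = 0.5998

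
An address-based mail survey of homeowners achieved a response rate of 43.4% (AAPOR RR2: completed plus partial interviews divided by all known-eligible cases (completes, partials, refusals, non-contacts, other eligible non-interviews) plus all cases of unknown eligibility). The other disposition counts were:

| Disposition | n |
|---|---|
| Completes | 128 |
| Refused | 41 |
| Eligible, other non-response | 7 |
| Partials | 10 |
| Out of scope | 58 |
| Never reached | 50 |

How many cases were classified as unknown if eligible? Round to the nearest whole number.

Top: 128 + 10 = 138
RR2 = 138 / D = 0.434
D = 138 / 0.434 = 318.0
Rest of base = 236
unknown if eligible = 318.0 − 236 ≈ 82

82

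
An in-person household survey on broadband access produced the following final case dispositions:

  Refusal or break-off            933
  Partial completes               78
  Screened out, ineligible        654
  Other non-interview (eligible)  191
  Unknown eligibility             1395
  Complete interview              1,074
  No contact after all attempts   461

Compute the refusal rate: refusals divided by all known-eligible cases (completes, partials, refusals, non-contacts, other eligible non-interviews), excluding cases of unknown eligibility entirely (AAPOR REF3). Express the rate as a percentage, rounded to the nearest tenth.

34.1%

Top: 933
Base: 1074 + 78 + 933 + 461 + 191 = 2737
REF3 = 933 / 2737 = 0.3409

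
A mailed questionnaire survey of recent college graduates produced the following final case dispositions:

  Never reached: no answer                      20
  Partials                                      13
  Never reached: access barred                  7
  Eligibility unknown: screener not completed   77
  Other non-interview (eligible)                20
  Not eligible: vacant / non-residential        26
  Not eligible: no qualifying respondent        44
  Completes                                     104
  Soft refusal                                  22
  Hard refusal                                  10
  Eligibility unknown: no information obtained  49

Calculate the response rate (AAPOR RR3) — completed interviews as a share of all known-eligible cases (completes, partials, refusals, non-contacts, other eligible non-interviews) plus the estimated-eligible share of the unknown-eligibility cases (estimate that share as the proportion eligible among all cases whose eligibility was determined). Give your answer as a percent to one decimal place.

Refusal or break-off = 10 + 22 = 32
No contact after all attempts = 20 + 7 = 27
Undetermined eligibility = 77 + 49 = 126
Ineligible = 44 + 26 = 70
Num = 104
Determined eligible = 104 + 13 + 32 + 27 + 20 = 196
e = 196 / (196 + 70) = 196 / 266 = 0.7368
e × U = 0.7368 × 126 = 92.84
Denominator = 196 + 92.84 = 288.84
RR3 = 104 / 288.84 = 0.3601

36.0%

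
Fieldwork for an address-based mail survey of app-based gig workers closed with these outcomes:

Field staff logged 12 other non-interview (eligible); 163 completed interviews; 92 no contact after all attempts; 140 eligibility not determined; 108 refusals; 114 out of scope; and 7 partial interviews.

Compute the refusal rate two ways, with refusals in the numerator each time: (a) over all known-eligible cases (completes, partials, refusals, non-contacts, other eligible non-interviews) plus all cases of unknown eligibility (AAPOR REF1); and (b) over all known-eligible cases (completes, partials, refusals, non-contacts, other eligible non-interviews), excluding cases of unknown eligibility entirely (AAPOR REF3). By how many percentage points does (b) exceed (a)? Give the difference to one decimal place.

7.6

Top = 108
Base = 163 + 7 + 108 + 92 + 12 + 140 = 522
REF1 = 108 / 522 = 0.2069
Base = 163 + 7 + 108 + 92 + 12 = 382
REF3 = 108 / 382 = 0.2827
Difference = 28.27 − 20.69 = 7.58 percentage points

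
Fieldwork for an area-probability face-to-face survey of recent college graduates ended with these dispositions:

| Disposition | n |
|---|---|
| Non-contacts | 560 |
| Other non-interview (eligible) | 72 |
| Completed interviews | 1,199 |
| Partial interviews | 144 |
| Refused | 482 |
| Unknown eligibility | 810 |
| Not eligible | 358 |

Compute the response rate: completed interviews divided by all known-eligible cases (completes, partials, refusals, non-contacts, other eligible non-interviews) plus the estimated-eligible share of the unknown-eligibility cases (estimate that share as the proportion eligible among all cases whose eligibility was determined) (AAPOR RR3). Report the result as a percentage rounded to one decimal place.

Num: 1199
Determined eligible: 1199 + 144 + 482 + 560 + 72 = 2457
e = 2457 / (2457 + 358) = 2457 / 2815 = 0.8728
e × U: 0.8728 × 810 = 706.97
Base: 2457 + 706.97 = 3163.97
RR3 = 1199 / 3163.97 = 0.3790

37.9%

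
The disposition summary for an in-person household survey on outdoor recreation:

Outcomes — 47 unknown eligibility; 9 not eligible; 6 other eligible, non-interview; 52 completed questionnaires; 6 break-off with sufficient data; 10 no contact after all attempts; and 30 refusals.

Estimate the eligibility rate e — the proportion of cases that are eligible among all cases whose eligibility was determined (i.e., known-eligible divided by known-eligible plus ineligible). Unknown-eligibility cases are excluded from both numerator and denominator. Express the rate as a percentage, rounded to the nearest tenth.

Known eligible = 52 + 6 + 30 + 10 + 6 = 104
e = 104 / (104 + 9) = 104 / 113 = 0.9204

92.0%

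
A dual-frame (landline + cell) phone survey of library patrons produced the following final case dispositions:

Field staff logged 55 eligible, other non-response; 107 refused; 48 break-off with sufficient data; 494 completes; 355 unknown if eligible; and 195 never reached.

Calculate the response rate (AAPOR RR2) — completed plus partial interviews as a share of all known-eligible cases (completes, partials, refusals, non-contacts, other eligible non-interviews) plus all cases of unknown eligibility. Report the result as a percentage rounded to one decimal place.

43.2%

Numerator = 494 + 48 = 542
Denominator = 494 + 48 + 107 + 195 + 55 + 355 = 1254
RR2 = 542 / 1254 = 0.4322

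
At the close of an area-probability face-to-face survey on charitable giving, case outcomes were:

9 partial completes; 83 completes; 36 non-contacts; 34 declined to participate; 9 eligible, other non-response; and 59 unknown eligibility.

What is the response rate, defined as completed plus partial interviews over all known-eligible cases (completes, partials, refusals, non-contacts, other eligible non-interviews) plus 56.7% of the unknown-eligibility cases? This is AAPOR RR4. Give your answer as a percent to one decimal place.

Numerator: 83 + 9 = 92
Determined eligible: 83 + 9 + 34 + 36 + 9 = 171
Eligible share of unknowns: 0.5670 × 59 = 33.45
Denominator: 171 + 33.45 = 204.45
RR4 = 92 / 204.45 = 0.4500

45.0%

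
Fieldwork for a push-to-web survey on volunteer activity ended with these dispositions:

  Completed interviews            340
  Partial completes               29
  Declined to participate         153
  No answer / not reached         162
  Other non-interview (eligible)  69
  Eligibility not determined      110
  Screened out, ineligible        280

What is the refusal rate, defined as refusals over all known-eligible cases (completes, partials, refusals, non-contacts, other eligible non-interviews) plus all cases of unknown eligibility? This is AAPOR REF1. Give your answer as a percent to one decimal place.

17.7%

Numerator → 153
Denom → 340 + 29 + 153 + 162 + 69 + 110 = 863
REF1 = 153 / 863 = 0.1773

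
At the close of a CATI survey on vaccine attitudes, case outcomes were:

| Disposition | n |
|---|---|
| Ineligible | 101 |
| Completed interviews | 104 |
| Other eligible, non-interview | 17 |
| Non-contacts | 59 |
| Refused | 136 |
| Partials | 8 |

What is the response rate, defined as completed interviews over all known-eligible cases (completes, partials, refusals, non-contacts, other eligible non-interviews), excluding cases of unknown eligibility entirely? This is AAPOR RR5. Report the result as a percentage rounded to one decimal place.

32.1%

Top: 104
Base: 104 + 8 + 136 + 59 + 17 = 324
RR5 = 104 / 324 = 0.3210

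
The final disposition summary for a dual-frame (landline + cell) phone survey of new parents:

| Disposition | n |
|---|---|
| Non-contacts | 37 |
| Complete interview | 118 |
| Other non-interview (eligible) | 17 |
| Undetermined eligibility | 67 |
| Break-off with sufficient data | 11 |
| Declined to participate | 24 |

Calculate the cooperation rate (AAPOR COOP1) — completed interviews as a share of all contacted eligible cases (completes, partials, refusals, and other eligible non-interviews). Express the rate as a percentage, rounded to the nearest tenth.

Top: 118
Denom: 118 + 11 + 24 + 17 = 170
COOP1 = 118 / 170 = 0.6941

69.4%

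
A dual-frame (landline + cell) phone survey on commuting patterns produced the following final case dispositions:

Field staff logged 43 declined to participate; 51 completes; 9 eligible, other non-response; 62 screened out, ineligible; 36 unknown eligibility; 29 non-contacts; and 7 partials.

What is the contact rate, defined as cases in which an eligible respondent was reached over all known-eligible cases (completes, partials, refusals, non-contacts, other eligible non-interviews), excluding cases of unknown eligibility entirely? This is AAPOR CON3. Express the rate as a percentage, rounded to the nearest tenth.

79.1%

Num = 51 + 7 + 43 + 9 = 110
Denominator = 51 + 7 + 43 + 29 + 9 = 139
CON3 = 110 / 139 = 0.7914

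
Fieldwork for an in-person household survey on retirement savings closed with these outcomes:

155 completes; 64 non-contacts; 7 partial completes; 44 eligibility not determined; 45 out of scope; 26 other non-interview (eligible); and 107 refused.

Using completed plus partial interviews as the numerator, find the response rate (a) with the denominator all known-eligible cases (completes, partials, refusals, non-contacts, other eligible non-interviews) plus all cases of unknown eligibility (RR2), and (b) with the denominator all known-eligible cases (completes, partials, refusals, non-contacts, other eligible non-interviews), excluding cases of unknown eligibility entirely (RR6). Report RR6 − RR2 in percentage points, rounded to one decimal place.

4.9

Top = 155 + 7 = 162
Base = 155 + 7 + 107 + 64 + 26 + 44 = 403
RR2 = 162 / 403 = 0.4020
Base = 155 + 7 + 107 + 64 + 26 = 359
RR6 = 162 / 359 = 0.4513
Difference = 45.13 − 40.20 = 4.93 percentage points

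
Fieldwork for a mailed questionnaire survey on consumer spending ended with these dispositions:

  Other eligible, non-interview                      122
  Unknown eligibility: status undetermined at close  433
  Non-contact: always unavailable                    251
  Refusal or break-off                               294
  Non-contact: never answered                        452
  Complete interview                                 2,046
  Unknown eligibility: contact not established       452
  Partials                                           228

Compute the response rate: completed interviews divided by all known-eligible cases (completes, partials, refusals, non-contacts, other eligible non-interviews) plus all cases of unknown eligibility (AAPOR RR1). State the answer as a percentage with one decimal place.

No contact after all attempts = 452 + 251 = 703
Unknown if eligible = 452 + 433 = 885
Num: 2046
Denominator: 2046 + 228 + 294 + 703 + 122 + 885 = 4278
RR1 = 2046 / 4278 = 0.4783

47.8%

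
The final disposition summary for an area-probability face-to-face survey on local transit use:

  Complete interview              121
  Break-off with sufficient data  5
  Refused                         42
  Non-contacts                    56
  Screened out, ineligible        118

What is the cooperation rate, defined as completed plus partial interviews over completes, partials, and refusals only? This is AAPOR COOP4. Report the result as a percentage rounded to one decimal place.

75.0%

Numerator → 121 + 5 = 126
Denom → 121 + 5 + 42 = 168
COOP4 = 126 / 168 = 0.7500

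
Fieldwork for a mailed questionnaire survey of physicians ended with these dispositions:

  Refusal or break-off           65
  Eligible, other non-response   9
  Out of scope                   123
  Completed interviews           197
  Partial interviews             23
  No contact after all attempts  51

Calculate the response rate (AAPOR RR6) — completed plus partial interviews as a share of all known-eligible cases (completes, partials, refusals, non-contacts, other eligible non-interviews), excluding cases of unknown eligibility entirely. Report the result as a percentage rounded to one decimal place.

Num = 197 + 23 = 220
Denom = 197 + 23 + 65 + 51 + 9 = 345
RR6 = 220 / 345 = 0.6377

63.8%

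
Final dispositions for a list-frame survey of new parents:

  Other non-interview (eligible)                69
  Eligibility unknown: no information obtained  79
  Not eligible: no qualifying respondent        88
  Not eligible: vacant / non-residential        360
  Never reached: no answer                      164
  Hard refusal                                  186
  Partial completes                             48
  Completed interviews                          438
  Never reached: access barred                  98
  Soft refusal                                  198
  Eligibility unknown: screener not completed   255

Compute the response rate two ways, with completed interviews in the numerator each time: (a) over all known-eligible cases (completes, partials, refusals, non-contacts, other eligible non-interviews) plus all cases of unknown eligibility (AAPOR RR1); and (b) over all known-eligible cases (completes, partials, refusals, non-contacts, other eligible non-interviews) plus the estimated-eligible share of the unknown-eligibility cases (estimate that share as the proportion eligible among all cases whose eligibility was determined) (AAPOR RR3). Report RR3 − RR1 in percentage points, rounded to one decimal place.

1.8

Refusal or break-off = 186 + 198 = 384
Non-contacts = 164 + 98 = 262
Eligibility not determined = 255 + 79 = 334
Not eligible = 88 + 360 = 448
Top = 438
Denom = 438 + 48 + 384 + 262 + 69 + 334 = 1535
RR1 = 438 / 1535 = 0.2853
Determined eligible = 438 + 48 + 384 + 262 + 69 = 1201
e = 1201 / (1201 + 448) = 1201 / 1649 = 0.7283
Eligible share of unknowns = 0.7283 × 334 = 243.25
Denom = 1201 + 243.25 = 1444.25
RR3 = 438 / 1444.25 = 0.3033
Difference = 30.33 − 28.53 = 1.80 percentage points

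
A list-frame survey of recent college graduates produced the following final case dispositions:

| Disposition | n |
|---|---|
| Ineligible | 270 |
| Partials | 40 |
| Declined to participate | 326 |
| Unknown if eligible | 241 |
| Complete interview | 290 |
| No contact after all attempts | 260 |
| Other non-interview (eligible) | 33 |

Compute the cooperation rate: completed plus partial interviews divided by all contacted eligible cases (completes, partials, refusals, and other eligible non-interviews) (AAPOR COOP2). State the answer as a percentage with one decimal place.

47.9%

Numerator = 290 + 40 = 330
Base = 290 + 40 + 326 + 33 = 689
COOP2 = 330 / 689 = 0.4790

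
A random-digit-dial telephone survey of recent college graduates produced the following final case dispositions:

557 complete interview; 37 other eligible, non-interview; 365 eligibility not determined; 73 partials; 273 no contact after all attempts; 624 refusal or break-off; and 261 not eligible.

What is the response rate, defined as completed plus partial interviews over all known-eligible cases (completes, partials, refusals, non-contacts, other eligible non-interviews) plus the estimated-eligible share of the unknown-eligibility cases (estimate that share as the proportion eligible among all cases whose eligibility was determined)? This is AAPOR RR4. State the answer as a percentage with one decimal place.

Numerator = 557 + 73 = 630
Known eligible = 557 + 73 + 624 + 273 + 37 = 1564
e = 1564 / (1564 + 261) = 1564 / 1825 = 0.8570
Eligible share of unknowns = 0.8570 × 365 = 312.81
Denom = 1564 + 312.81 = 1876.81
RR4 = 630 / 1876.81 = 0.3357

33.6%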